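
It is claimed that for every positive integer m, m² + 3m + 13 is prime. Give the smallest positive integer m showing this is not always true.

A counterexample is any positive integer m such that m² + 3m + 13 is not prime; we check each in order.
The first 8 eligible values, up to m = 8, all satisfy the conclusion.
m = 9: m² + 3m + 13 = 121 = 11 × 11, composite.
Hence m = 9 is a counterexample.

m = 9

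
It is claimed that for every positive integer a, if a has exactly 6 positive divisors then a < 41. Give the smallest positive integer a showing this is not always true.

a = 44

For a = 12, 18, 20, 28, 32 the conclusion holds.
a = 44: τ(44) = 6; 44 ≥ 41.
Hence a = 44 is a counterexample.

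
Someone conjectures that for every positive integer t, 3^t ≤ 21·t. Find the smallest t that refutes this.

t = 5

The first 4 eligible values, up to t = 4, all satisfy the conclusion.
t = 5: 3^t = 243 and 21·t = 105, so 243 > 105.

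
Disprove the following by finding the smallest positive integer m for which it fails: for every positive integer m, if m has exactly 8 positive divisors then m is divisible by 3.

m = 40

m = 24: τ(24) = 8; 24 mod 3 = 0.
m = 30: τ(30) = 8; 30 mod 3 = 0.
m = 40: τ(40) = 8; 40 mod 3 = 1.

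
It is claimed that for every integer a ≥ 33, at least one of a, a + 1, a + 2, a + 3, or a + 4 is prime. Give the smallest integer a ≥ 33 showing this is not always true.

a = 48

A counterexample is any integer a ≥ 33 such that a, a + 1, a + 2, a + 3, a + 4 are all composite; we check each in order.
The first 15 eligible values, up to a = 47, all satisfy the conclusion.
a = 48: 48 = 2 × 24; 49 = 7 × 7; 50 = 2 × 25; 51 = 3 × 17; 52 = 2 × 26 — all composite.
Thus a = 48 disproves the claim, and no smaller a works.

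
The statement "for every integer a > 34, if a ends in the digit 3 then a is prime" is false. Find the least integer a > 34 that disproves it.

Check each integer a > 34 in order until a ends in the digit 3 but a is not prime.
For a = 43, 53 the conclusion holds.
a = 63: 63 ends in 3; 63 = 3 × 21, composite.

a = 63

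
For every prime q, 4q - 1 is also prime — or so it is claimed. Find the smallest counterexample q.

A counterexample is any prime q such that 4q - 1 is not prime; we check each in order.
For q = 2, 3, 5 the conclusion holds.
q = 7: 4q - 1 = 27 = 3 × 9, not prime.

q = 7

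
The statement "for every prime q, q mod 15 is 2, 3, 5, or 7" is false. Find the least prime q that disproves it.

q = 11

q = 2: 2 mod 15 = 2.
q = 3: 3 mod 15 = 3.
q = 5: 5 mod 15 = 5.
q = 7: 7 mod 15 = 7.
q = 11: 11 mod 15 = 11 — not in {2, 3, 5, 7}.
Hence q = 11 is a counterexample.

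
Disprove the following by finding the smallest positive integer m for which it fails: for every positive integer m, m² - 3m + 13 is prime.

m = 12

A counterexample is any positive integer m such that m² - 3m + 13 is not prime; we check each in order.
For m = 1, 2, 3, 4, …, 9, 10, 11 the conclusion holds.
m = 12: m² - 3m + 13 = 121 = 11 × 11, composite.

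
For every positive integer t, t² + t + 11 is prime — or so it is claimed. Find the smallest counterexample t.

For t = 1, 2, 3, 4, 5, 6, 7, 8, 9 the conclusion holds.
t = 10: t² + t + 11 = 121 = 11 × 11, composite.
Thus t = 10 disproves the claim, and no smaller t works.

t = 10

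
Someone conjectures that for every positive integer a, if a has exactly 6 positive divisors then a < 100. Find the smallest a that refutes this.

The first 16 eligible values, up to a = 99, all satisfy the conclusion.
a = 116: τ(116) = 6; 116 ≥ 100.

a = 116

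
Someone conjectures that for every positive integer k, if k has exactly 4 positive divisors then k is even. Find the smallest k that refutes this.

k = 15

The first 4 eligible values, up to k = 14, all satisfy the conclusion.
k = 15: divisors of 15: 1, 3, 5, 15; 15 is odd.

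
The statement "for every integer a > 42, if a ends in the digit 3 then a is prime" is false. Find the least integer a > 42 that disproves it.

Check each integer a > 42 in order until a ends in the digit 3 but a is not prime.
a = 43: 43 ends in 3 and is prime.
a = 53: 53 ends in 3 and is prime.
a = 63: 63 ends in 3; 63 = 3 × 21, composite.
Thus a = 63 disproves the claim, and no smaller a works.

a = 63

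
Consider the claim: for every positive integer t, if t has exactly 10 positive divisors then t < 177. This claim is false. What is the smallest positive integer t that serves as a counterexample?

t = 208

For t = 48, 80, 112, 162, 176 the conclusion holds.
t = 208: τ(208) = 10; 208 ≥ 177.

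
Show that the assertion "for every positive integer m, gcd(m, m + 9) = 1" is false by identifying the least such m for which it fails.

m = 3

For m = 1, 2 the conclusion holds.
m = 3: gcd(3, 12) = 3.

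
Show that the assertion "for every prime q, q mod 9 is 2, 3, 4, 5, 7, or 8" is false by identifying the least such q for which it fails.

q = 19

Check each prime q in order until the claim fails.
The first 7 eligible values, up to q = 17, all satisfy the conclusion.
q = 19: 19 mod 9 = 1 — not in {2, 3, 4, 5, 7, 8}.
Hence q = 19 is a counterexample.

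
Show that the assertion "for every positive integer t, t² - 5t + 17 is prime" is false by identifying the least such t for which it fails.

t = 13

The first 12 eligible values, up to t = 12, all satisfy the conclusion.
t = 13: t² - 5t + 17 = 121 = 11 × 11, composite.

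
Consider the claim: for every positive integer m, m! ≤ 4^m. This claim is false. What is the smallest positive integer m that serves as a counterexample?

m = 9

m = 1: m! = 1 and 4^m = 4, so 1 ≤ 4.
m = 2: m! = 2 and 4^m = 16, so 2 ≤ 16.
m = 3: m! = 6 and 4^m = 64, so 6 ≤ 64.
m = 4: m! = 24 and 4^m = 256, so 24 ≤ 256.
m = 5: m! = 120 and 4^m = 1024, so 120 ≤ 1024.
m = 6: m! = 720 and 4^m = 4096, so 720 ≤ 4096.
m = 7: m! = 5040 and 4^m = 16384, so 5040 ≤ 16384.
m = 8: m! = 40320 and 4^m = 65536, so 40320 ≤ 65536.
m = 9: m! = 362880 and 4^m = 262144, so 362880 > 262144.
Hence m = 9 is a counterexample.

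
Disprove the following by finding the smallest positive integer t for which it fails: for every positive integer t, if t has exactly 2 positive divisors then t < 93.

t = 97

A counterexample is any positive integer t such that t has exactly 2 positive divisors but the claim fails; we check each in order.
The first 24 eligible values, up to t = 89, all satisfy the conclusion.
t = 97: τ(97) = 2; 97 ≥ 93.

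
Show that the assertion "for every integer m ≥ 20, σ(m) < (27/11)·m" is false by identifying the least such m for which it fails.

m = 24

We need the least integer m ≥ 20 for which the claim fails.
For m = 20, 21, 22, 23 the conclusion holds.
m = 24: σ(24) = 60; 60 ≥ 648/11.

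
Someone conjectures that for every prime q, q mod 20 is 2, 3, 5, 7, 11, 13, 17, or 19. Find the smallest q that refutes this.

q = 29

A counterexample is any prime q such that the claim fails; we check each in order.
For q = 2, 3, 5, 7, 11, 13, 17, 19, 23 the conclusion holds.
q = 29: 29 mod 20 = 9 — not in {2, 3, 5, 7, 11, 13, 17, 19}.
Thus q = 29 disproves the claim, and no smaller q works.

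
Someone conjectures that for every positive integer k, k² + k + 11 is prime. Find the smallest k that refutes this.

k = 10

The first 9 eligible values, up to k = 9, all satisfy the conclusion.
k = 10: k² + k + 11 = 121 = 11 × 11, composite.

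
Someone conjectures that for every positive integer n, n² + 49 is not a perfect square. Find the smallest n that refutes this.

n = 24

Check each positive integer n in order until n² + 49 is a perfect square.
The first 23 eligible values, up to n = 23, all satisfy the conclusion.
n = 24: 24² + 49 = 625 = 25², a perfect square.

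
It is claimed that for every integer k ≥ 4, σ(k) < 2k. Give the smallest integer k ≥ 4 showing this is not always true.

We need the least integer k ≥ 4 for which the claim fails.
For k = 4, 5 the conclusion holds.
k = 6: σ(6) = 12; 12 ≥ 12.
Thus k = 6 disproves the claim, and no smaller k works.

k = 6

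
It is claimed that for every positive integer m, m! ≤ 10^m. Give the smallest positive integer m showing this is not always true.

m = 25

Check each positive integer m in order until m! > 10^m.
For m = 1, 2, 3, 4, …, 22, 23, 24 the conclusion holds.
m = 25: m! = 15511210043330985984000000 and 10^m = 10000000000000000000000000, so 15511210043330985984000000 > 10000000000000000000000000.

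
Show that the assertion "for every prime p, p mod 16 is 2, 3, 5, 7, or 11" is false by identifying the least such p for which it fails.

Check each prime p in order until the claim fails.
The first 5 eligible values, up to p = 11, all satisfy the conclusion.
p = 13: 13 mod 16 = 13 — not in {2, 3, 5, 7, 11}.

p = 13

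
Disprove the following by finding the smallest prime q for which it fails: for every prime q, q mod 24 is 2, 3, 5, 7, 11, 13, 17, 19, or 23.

q = 73

We need the least prime q for which the claim fails.
For q = 2, 3, 5, 7, …, 61, 67, 71 the conclusion holds.
q = 73: 73 mod 24 = 1 — not in {2, 3, 5, 7, 11, 13, 17, 19, 23}.
So q = 73 is the smallest counterexample.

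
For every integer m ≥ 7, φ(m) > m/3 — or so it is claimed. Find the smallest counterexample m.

m = 12

Check each integer m ≥ 7 in order until the claim fails.
For m = 7, 8, 9, 10, 11 the conclusion holds.
m = 12: φ(12) = 4 and 12/3 = 4, so φ(12) ≤ 12/3.
Thus m = 12 disproves the claim, and no smaller m works.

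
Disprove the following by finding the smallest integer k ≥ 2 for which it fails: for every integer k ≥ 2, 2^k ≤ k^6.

Check each integer k ≥ 2 in order until 2^k > k^6.
For k = 2, 3, 4, 5, …, 27, 28, 29 the conclusion holds.
k = 30: 2^k = 1073741824 and k^6 = 729000000, so 1073741824 > 729000000.
So k = 30 is the smallest counterexample.

k = 30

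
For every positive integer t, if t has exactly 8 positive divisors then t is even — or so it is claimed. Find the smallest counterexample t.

t = 105

A counterexample is any positive integer t such that t has exactly 8 positive divisors but t is odd; we check each in order.
For t = 24, 30, 40, 42, …, 88, 102, 104 the conclusion holds.
t = 105: divisors of 105: 1, 3, 5, 7, 15, 21, 35, 105; 105 is odd.
So t = 105 is the smallest counterexample.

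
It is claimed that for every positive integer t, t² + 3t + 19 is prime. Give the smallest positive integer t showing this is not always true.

t = 15

For t = 1, 2, 3, 4, …, 12, 13, 14 the conclusion holds.
t = 15: t² + 3t + 19 = 289 = 17 × 17, composite.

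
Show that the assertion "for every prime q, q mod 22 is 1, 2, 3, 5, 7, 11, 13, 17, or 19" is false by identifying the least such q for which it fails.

q = 31

Check each prime q in order until the claim fails.
For q = 2, 3, 5, 7, 11, 13, 17, 19, 23, 29 the conclusion holds.
q = 31: 31 mod 22 = 9 — not in {1, 2, 3, 5, 7, 11, 13, 17, 19}.
Hence q = 31 is a counterexample.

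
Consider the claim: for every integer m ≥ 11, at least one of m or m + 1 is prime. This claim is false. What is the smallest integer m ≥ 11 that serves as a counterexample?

We need the least integer m ≥ 11 for which m, m + 1 are both composite.
For m = 11, 12, 13 the conclusion holds.
m = 14: 14 = 2 × 7; 15 = 3 × 5 — both composite.
Thus m = 14 disproves the claim, and no smaller m works.

m = 14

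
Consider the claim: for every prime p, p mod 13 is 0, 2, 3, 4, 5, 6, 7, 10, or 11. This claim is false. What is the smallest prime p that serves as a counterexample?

We need the least prime p for which the claim fails.
For p = 2, 3, 5, 7, …, 37, 41, 43 the conclusion holds.
p = 47: 47 mod 13 = 8 — not in {0, 2, 3, 4, 5, 6, 7, 10, 11}.

p = 47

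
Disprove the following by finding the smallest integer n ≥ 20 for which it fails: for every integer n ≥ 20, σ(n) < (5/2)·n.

n = 24

The first 4 eligible values, up to n = 23, all satisfy the conclusion.
n = 24: σ(24) = 60; 60 ≥ 60.
Thus n = 24 disproves the claim, and no smaller n works.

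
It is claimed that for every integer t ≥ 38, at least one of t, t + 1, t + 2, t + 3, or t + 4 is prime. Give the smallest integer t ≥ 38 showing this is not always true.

t = 48

The first 10 eligible values, up to t = 47, all satisfy the conclusion.
t = 48: 48 = 2 × 24; 49 = 7 × 7; 50 = 2 × 25; 51 = 3 × 17; 52 = 2 × 26 — all composite.
Thus t = 48 disproves the claim, and no smaller t works.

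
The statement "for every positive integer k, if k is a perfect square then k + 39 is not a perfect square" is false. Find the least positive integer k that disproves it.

k = 25

Check each positive integer k in order until k is a perfect square but k + 39 is a perfect square.
The first 4 eligible values, up to k = 16, all satisfy the conclusion.
k = 25: 25 = 5² and 25 + 39 = 64 = 8².
So k = 25 is the smallest counterexample.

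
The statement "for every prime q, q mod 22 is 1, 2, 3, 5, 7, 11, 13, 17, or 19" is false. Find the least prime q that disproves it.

q = 31

For q = 2, 3, 5, 7, 11, 13, 17, 19, 23, 29 the conclusion holds.
q = 31: 31 mod 22 = 9 — not in {1, 2, 3, 5, 7, 11, 13, 17, 19}.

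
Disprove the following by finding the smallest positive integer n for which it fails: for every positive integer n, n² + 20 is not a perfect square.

Check each positive integer n in order until n² + 20 is a perfect square.
n = 1: 1² + 20 = 21, not a perfect square.
n = 2: 2² + 20 = 24, not a perfect square.
n = 3: 3² + 20 = 29, not a perfect square.
n = 4: 4² + 20 = 36 = 6², a perfect square.
Hence n = 4 is a counterexample.

n = 4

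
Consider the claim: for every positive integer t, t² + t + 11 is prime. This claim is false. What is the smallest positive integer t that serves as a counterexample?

For t = 1, 2, 3, 4, 5, 6, 7, 8, 9 the conclusion holds.
t = 10: t² + t + 11 = 121 = 11 × 11, composite.
So t = 10 is the smallest counterexample.

t = 10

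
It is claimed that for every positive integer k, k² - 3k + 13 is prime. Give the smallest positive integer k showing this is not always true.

We need the least positive integer k for which k² - 3k + 13 is not prime.
The first 11 eligible values, up to k = 11, all satisfy the conclusion.
k = 12: k² - 3k + 13 = 121 = 11 × 11, composite.
Hence k = 12 is a counterexample.

k = 12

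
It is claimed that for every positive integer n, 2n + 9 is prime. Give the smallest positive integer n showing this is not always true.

n = 3

n = 1: 2n + 9 = 11, prime.
n = 2: 2n + 9 = 13, prime.
n = 3: 2n + 9 = 15 = 3 × 5, composite.
Hence n = 3 is a counterexample.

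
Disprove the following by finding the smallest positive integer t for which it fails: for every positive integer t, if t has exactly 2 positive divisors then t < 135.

t = 137

For t = 2, 3, 5, 7, …, 113, 127, 131 the conclusion holds.
t = 137: τ(137) = 2; 137 ≥ 135.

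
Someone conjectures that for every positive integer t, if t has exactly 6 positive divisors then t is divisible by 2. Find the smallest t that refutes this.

t = 45

A counterexample is any positive integer t such that t has exactly 6 positive divisors but t is not divisible by 2; we check each in order.
The first 6 eligible values, up to t = 44, all satisfy the conclusion.
t = 45: τ(45) = 6; 45 mod 2 = 1.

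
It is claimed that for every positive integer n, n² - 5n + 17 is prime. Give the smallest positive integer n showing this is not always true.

Check each positive integer n in order until n² - 5n + 17 is not prime.
For n = 1, 2, 3, 4, …, 10, 11, 12 the conclusion holds.
n = 13: n² - 5n + 17 = 121 = 11 × 11, composite.
So n = 13 is the smallest counterexample.

n = 13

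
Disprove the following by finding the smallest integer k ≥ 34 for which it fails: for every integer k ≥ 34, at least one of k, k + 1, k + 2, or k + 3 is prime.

A counterexample is any integer k ≥ 34 such that k, k + 1, k + 2, k + 3 are all composite; we check each in order.
For k = 34, 35, 36, 37, …, 45, 46, 47 the conclusion holds.
k = 48: 48 = 2 × 24; 49 = 7 × 7; 50 = 2 × 25; 51 = 3 × 17 — all composite.

k = 48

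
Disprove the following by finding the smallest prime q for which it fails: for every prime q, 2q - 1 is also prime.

For q = 2, 3 the conclusion holds.
q = 5: 2q - 1 = 9 = 3 × 3, not prime.

q = 5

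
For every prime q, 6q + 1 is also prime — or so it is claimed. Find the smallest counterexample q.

q = 19

The first 7 eligible values, up to q = 17, all satisfy the conclusion.
q = 19: 6q + 1 = 115 = 5 × 23, not prime.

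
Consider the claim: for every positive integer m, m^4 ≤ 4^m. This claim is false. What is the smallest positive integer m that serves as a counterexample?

m = 1: m^4 = 1 and 4^m = 4, so 1 ≤ 4.
m = 2: m^4 = 16 and 4^m = 16, so 16 ≤ 16.
m = 3: m^4 = 81 and 4^m = 64, so 81 > 64.

m = 3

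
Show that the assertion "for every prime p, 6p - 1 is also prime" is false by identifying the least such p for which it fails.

p = 11

A counterexample is any prime p such that 6p - 1 is not prime; we check each in order.
The first 4 eligible values, up to p = 7, all satisfy the conclusion.
p = 11: 6p - 1 = 65 = 5 × 13, not prime.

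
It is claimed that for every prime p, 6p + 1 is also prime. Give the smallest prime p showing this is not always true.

p = 19

A counterexample is any prime p such that 6p + 1 is not prime; we check each in order.
The first 7 eligible values, up to p = 17, all satisfy the conclusion.
p = 19: 6p + 1 = 115 = 5 × 23, not prime.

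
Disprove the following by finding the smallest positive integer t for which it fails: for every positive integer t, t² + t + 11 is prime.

For t = 1, 2, 3, 4, 5, 6, 7, 8, 9 the conclusion holds.
t = 10: t² + t + 11 = 121 = 11 × 11, composite.
Thus t = 10 disproves the claim, and no smaller t works.

t = 10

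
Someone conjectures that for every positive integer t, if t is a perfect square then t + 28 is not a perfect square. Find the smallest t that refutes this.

t = 36

Check each positive integer t in order until t is a perfect square but t + 28 is a perfect square.
t = 1: 1 + 28 = 29, not a perfect square.
t = 4: 4 + 28 = 32, not a perfect square.
t = 9: 9 + 28 = 37, not a perfect square.
t = 16: 16 + 28 = 44, not a perfect square.
t = 25: 25 + 28 = 53, not a perfect square.
t = 36: 36 = 6² and 36 + 28 = 64 = 8².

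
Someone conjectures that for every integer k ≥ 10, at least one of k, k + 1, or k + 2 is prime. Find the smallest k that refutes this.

Check each integer k ≥ 10 in order until k, k + 1, k + 2 are all composite.
k = 10: 11 is prime.
k = 11: 11 is prime.
k = 12: 13 is prime.
k = 13: 13 is prime.
k = 14: 14 = 2 × 7; 15 = 3 × 5; 16 = 2 × 8 — all composite.

k = 14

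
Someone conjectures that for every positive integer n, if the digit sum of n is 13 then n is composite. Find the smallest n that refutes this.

We need the least positive integer n for which the digit sum of n is 13 but n is prime.
n = 49: digit sum 13; 49 is composite.
n = 58: digit sum 13; 58 is composite.
n = 67: digit sum 13; 67 is prime, not composite.
So n = 67 is the smallest counterexample.

n = 67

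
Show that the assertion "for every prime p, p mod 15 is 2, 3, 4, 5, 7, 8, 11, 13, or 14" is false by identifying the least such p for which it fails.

We need the least prime p for which the claim fails.
For p = 2, 3, 5, 7, 11, 13, 17, 19, 23, 29 the conclusion holds.
p = 31: 31 mod 15 = 1 — not in {2, 3, 4, 5, 7, 8, 11, 13, 14}.
Hence p = 31 is a counterexample.

p = 31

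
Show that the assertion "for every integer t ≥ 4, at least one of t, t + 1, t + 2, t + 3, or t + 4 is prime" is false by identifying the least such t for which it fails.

t = 24

We need the least integer t ≥ 4 for which t, t + 1, t + 2, t + 3, t + 4 are all composite.
For t = 4, 5, 6, 7, …, 21, 22, 23 the conclusion holds.
t = 24: 24 = 2 × 12; 25 = 5 × 5; 26 = 2 × 13; 27 = 3 × 9; 28 = 2 × 14 — all composite.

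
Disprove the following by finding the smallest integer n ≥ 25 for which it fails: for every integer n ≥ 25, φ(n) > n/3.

A counterexample is any integer n ≥ 25 such that the claim fails; we check each in order.
n = 25: φ(25) = 20 and 25/3 = 25/3, so φ(25) > 25/3.
n = 26: φ(26) = 12 and 26/3 = 26/3, so φ(26) > 26/3.
n = 27: φ(27) = 18 and 27/3 = 9, so φ(27) > 27/3.
n = 28: φ(28) = 12 and 28/3 = 28/3, so φ(28) > 28/3.
n = 29: φ(29) = 28 and 29/3 = 29/3, so φ(29) > 29/3.
n = 30: φ(30) = 8 and 30/3 = 10, so φ(30) ≤ 30/3.
So n = 30 is the smallest counterexample.

n = 30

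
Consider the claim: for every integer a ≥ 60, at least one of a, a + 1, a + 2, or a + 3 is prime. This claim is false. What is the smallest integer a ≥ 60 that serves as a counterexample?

A counterexample is any integer a ≥ 60 such that a, a + 1, a + 2, a + 3 are all composite; we check each in order.
For a = 60, 61 the conclusion holds.
a = 62: 62 = 2 × 31; 63 = 3 × 21; 64 = 2 × 32; 65 = 5 × 13 — all composite.
Hence a = 62 is a counterexample.

a = 62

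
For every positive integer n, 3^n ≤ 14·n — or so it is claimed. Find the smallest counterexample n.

n = 4

n = 1: 3^n = 3 and 14·n = 14, so 3 ≤ 14.
n = 2: 3^n = 9 and 14·n = 28, so 9 ≤ 28.
n = 3: 3^n = 27 and 14·n = 42, so 27 ≤ 42.
n = 4: 3^n = 81 and 14·n = 56, so 81 > 56.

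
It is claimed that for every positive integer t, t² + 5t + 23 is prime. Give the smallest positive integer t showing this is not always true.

t = 14

For t = 1, 2, 3, 4, …, 11, 12, 13 the conclusion holds.
t = 14: t² + 5t + 23 = 289 = 17 × 17, composite.
Thus t = 14 disproves the claim, and no smaller t works.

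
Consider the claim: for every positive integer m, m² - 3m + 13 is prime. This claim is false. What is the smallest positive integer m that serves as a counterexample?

m = 12

For m = 1, 2, 3, 4, …, 9, 10, 11 the conclusion holds.
m = 12: m² - 3m + 13 = 121 = 11 × 11, composite.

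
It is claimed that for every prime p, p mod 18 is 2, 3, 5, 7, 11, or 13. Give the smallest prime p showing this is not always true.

Check each prime p in order until the claim fails.
The first 6 eligible values, up to p = 13, all satisfy the conclusion.
p = 17: 17 mod 18 = 17 — not in {2, 3, 5, 7, 11, 13}.
So p = 17 is the smallest counterexample.

p = 17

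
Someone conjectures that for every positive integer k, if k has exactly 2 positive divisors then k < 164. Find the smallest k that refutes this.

k = 167

We need the least positive integer k for which k has exactly 2 positive divisors but the claim fails.
The first 38 eligible values, up to k = 163, all satisfy the conclusion.
k = 167: τ(167) = 2; 167 ≥ 164.
So k = 167 is the smallest counterexample.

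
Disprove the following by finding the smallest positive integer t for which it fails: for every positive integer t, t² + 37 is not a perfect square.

t = 18

Check each positive integer t in order until t² + 37 is a perfect square.
For t = 1, 2, 3, 4, …, 15, 16, 17 the conclusion holds.
t = 18: 18² + 37 = 361 = 19², a perfect square.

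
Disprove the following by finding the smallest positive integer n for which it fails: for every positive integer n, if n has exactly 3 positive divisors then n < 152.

Check each positive integer n in order until n has exactly 3 positive divisors but the claim fails.
The first 5 eligible values, up to n = 121, all satisfy the conclusion.
n = 169: τ(169) = 3; 169 ≥ 152.
Hence n = 169 is a counterexample.

n = 169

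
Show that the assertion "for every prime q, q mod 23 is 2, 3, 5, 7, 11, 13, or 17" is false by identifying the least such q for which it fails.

q = 19

For q = 2, 3, 5, 7, 11, 13, 17 the conclusion holds.
q = 19: 19 mod 23 = 19 — not in {2, 3, 5, 7, 11, 13, 17}.
Hence q = 19 is a counterexample.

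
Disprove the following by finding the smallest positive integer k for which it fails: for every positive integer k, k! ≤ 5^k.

A counterexample is any positive integer k such that k! > 5^k; we check each in order.
For k = 1, 2, 3, 4, …, 9, 10, 11 the conclusion holds.
k = 12: k! = 479001600 and 5^k = 244140625, so 479001600 > 244140625.
So k = 12 is the smallest counterexample.

k = 12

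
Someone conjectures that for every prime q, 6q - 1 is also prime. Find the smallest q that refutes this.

q = 11

q = 2: 6q - 1 = 11, prime.
q = 3: 6q - 1 = 17, prime.
q = 5: 6q - 1 = 29, prime.
q = 7: 6q - 1 = 41, prime.
q = 11: 6q - 1 = 65 = 5 × 13, not prime.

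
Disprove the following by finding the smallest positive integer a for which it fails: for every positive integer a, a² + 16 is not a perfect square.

a = 3

We need the least positive integer a for which a² + 16 is a perfect square.
For a = 1, 2 the conclusion holds.
a = 3: 3² + 16 = 25 = 5², a perfect square.
So a = 3 is the smallest counterexample.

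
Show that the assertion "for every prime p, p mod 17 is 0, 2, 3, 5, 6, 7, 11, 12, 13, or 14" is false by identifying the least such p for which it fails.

For p = 2, 3, 5, 7, …, 31, 37, 41 the conclusion holds.
p = 43: 43 mod 17 = 9 — not in {0, 2, 3, 5, 6, 7, 11, 12, 13, 14}.
So p = 43 is the smallest counterexample.

p = 43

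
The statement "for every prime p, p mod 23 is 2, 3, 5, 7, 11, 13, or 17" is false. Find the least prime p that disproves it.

p = 2: 2 mod 23 = 2.
p = 3: 3 mod 23 = 3.
p = 5: 5 mod 23 = 5.
p = 7: 7 mod 23 = 7.
p = 11: 11 mod 23 = 11.
p = 13: 13 mod 23 = 13.
p = 17: 17 mod 23 = 17.
p = 19: 19 mod 23 = 19 — not in {2, 3, 5, 7, 11, 13, 17}.
Hence p = 19 is a counterexample.

p = 19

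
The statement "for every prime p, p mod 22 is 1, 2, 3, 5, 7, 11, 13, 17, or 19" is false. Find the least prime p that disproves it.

p = 31

We need the least prime p for which the claim fails.
For p = 2, 3, 5, 7, 11, 13, 17, 19, 23, 29 the conclusion holds.
p = 31: 31 mod 22 = 9 — not in {1, 2, 3, 5, 7, 11, 13, 17, 19}.
Hence p = 31 is a counterexample.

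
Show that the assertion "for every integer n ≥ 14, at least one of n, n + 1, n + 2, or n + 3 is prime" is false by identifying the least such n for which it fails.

A counterexample is any integer n ≥ 14 such that n, n + 1, n + 2, n + 3 are all composite; we check each in order.
For n = 14, 15, 16, 17, 18, 19, 20, 21, 22, 23 the conclusion holds.
n = 24: 24 = 2 × 12; 25 = 5 × 5; 26 = 2 × 13; 27 = 3 × 9 — all composite.
So n = 24 is the smallest counterexample.

n = 24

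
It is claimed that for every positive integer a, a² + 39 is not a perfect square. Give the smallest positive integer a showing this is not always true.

The first 4 eligible values, up to a = 4, all satisfy the conclusion.
a = 5: 5² + 39 = 64 = 8², a perfect square.

a = 5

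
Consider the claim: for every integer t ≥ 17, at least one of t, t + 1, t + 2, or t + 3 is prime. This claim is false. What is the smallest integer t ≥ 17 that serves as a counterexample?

t = 17: 17 is prime.
t = 18: 19 is prime.
t = 19: 19 is prime.
t = 20: 23 is prime.
t = 21: 23 is prime.
t = 22: 23 is prime.
t = 23: 23 is prime.
t = 24: 24 = 2 × 12; 25 = 5 × 5; 26 = 2 × 13; 27 = 3 × 9 — all composite.
Hence t = 24 is a counterexample.

t = 24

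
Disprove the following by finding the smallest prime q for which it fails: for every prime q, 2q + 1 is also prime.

q = 7

A counterexample is any prime q such that 2q + 1 is not prime; we check each in order.
q = 2: 2q + 1 = 5, prime.
q = 3: 2q + 1 = 7, prime.
q = 5: 2q + 1 = 11, prime.
q = 7: 2q + 1 = 15 = 3 × 5, not prime.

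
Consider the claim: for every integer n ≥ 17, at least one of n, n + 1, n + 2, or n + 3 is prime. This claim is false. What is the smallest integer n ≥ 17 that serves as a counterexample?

Check each integer n ≥ 17 in order until n, n + 1, n + 2, n + 3 are all composite.
For n = 17, 18, 19, 20, 21, 22, 23 the conclusion holds.
n = 24: 24 = 2 × 12; 25 = 5 × 5; 26 = 2 × 13; 27 = 3 × 9 — all composite.
Thus n = 24 disproves the claim, and no smaller n works.

n = 24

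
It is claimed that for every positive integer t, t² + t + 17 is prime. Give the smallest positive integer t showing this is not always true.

We need the least positive integer t for which t² + t + 17 is not prime.
For t = 1, 2, 3, 4, …, 13, 14, 15 the conclusion holds.
t = 16: t² + t + 17 = 289 = 17 × 17, composite.

t = 16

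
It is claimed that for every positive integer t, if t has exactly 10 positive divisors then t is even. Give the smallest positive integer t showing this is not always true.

t = 405

We need the least positive integer t for which t has exactly 10 positive divisors but t is odd.
For t = 48, 80, 112, 162, 176, 208, 272, 304, 368 the conclusion holds.
t = 405: divisors of 405: 10 divisors; 405 is odd.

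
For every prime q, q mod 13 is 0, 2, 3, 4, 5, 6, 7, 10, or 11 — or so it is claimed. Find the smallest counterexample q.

q = 47

Check each prime q in order until the claim fails.
The first 14 eligible values, up to q = 43, all satisfy the conclusion.
q = 47: 47 mod 13 = 8 — not in {0, 2, 3, 4, 5, 6, 7, 10, 11}.
So q = 47 is the smallest counterexample.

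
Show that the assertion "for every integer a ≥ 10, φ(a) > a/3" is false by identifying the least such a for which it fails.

a = 12

For a = 10, 11 the conclusion holds.
a = 12: φ(12) = 4 and 12/3 = 4, so φ(12) ≤ 12/3.
Hence a = 12 is a counterexample.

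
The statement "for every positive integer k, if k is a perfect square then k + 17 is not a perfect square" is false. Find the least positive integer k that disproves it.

k = 64

We need the least positive integer k for which k is a perfect square but k + 17 is a perfect square.
The first 7 eligible values, up to k = 49, all satisfy the conclusion.
k = 64: 64 = 8² and 64 + 17 = 81 = 9².
So k = 64 is the smallest counterexample.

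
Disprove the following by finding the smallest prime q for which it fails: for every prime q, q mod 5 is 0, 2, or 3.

A counterexample is any prime q such that the claim fails; we check each in order.
q = 2: 2 mod 5 = 2.
q = 3: 3 mod 5 = 3.
q = 5: 5 mod 5 = 0.
q = 7: 7 mod 5 = 2.
q = 11: 11 mod 5 = 1 — not in {0, 2, 3}.
So q = 11 is the smallest counterexample.

q = 11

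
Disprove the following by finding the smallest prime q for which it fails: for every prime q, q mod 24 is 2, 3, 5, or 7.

q = 11

Check each prime q in order until the claim fails.
For q = 2, 3, 5, 7 the conclusion holds.
q = 11: 11 mod 24 = 11 — not in {2, 3, 5, 7}.
So q = 11 is the smallest counterexample.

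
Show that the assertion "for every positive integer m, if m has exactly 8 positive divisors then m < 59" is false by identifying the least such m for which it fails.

We need the least positive integer m for which m has exactly 8 positive divisors but the claim fails.
For m = 24, 30, 40, 42, 54, 56 the conclusion holds.
m = 66: τ(66) = 8; 66 ≥ 59.
Hence m = 66 is a counterexample.

m = 66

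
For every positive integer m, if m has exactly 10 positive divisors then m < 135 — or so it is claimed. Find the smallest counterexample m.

We need the least positive integer m for which m has exactly 10 positive divisors but the claim fails.
For m = 48, 80, 112 the conclusion holds.
m = 162: τ(162) = 10; 162 ≥ 135.

m = 162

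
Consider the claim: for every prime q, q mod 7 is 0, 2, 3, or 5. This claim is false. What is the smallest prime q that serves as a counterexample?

q = 11

The first 4 eligible values, up to q = 7, all satisfy the conclusion.
q = 11: 11 mod 7 = 4 — not in {0, 2, 3, 5}.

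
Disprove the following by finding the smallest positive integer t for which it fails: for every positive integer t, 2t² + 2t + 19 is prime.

We need the least positive integer t for which 2t² + 2t + 19 is not prime.
The first 17 eligible values, up to t = 17, all satisfy the conclusion.
t = 18: 2t² + 2t + 19 = 703 = 19 × 37, composite.
So t = 18 is the smallest counterexample.

t = 18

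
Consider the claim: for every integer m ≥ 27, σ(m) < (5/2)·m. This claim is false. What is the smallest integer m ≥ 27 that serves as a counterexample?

m = 36

We need the least integer m ≥ 27 for which the claim fails.
For m = 27, 28, 29, 30, 31, 32, 33, 34, 35 the conclusion holds.
m = 36: σ(36) = 91; 91 ≥ 90.
Hence m = 36 is a counterexample.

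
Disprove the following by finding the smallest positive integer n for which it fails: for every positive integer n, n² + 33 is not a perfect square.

Check each positive integer n in order until n² + 33 is a perfect square.
For n = 1, 2, 3 the conclusion holds.
n = 4: 4² + 33 = 49 = 7², a perfect square.
Hence n = 4 is a counterexample.

n = 4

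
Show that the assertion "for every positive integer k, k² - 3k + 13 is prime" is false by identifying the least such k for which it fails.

A counterexample is any positive integer k such that k² - 3k + 13 is not prime; we check each in order.
The first 11 eligible values, up to k = 11, all satisfy the conclusion.
k = 12: k² - 3k + 13 = 121 = 11 × 11, composite.
Hence k = 12 is a counterexample.

k = 12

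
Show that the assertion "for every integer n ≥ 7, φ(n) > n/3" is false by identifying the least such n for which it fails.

n = 12

Check each integer n ≥ 7 in order until the claim fails.
The first 5 eligible values, up to n = 11, all satisfy the conclusion.
n = 12: φ(12) = 4 and 12/3 = 4, so φ(12) ≤ 12/3.
So n = 12 is the smallest counterexample.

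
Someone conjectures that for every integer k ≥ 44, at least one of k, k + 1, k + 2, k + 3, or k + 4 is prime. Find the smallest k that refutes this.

Check each integer k ≥ 44 in order until k, k + 1, k + 2, k + 3, k + 4 are all composite.
The first 4 eligible values, up to k = 47, all satisfy the conclusion.
k = 48: 48 = 2 × 24; 49 = 7 × 7; 50 = 2 × 25; 51 = 3 × 17; 52 = 2 × 26 — all composite.
Hence k = 48 is a counterexample.

k = 48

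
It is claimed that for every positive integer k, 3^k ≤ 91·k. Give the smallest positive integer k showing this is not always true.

k = 6

A counterexample is any positive integer k such that 3^k > 91·k; we check each in order.
k = 1: 3^k = 3 and 91·k = 91, so 3 ≤ 91.
k = 2: 3^k = 9 and 91·k = 182, so 9 ≤ 182.
k = 3: 3^k = 27 and 91·k = 273, so 27 ≤ 273.
k = 4: 3^k = 81 and 91·k = 364, so 81 ≤ 364.
k = 5: 3^k = 243 and 91·k = 455, so 243 ≤ 455.
k = 6: 3^k = 729 and 91·k = 546, so 729 > 546.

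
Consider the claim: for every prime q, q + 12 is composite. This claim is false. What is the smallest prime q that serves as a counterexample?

Check each prime q in order until q + 12 is prime.
q = 2: q + 12 = 14 = 2 × 7, composite.
q = 3: q + 12 = 15 = 3 × 5, composite.
q = 5: q + 12 = 17, prime — not composite.
So q = 5 is the smallest counterexample.

q = 5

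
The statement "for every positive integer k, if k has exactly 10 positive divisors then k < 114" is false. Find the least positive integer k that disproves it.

We need the least positive integer k for which k has exactly 10 positive divisors but the claim fails.
k = 48: τ(48) = 10; 48 < 114.
k = 80: τ(80) = 10; 80 < 114.
k = 112: τ(112) = 10; 112 < 114.
k = 162: τ(162) = 10; 162 ≥ 114.
Hence k = 162 is a counterexample.

k = 162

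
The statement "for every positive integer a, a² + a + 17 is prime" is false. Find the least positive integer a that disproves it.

A counterexample is any positive integer a such that a² + a + 17 is not prime; we check each in order.
The first 15 eligible values, up to a = 15, all satisfy the conclusion.
a = 16: a² + a + 17 = 289 = 17 × 17, composite.
Hence a = 16 is a counterexample.

a = 16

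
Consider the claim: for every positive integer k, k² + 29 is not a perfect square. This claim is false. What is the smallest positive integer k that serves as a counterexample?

k = 14

For k = 1, 2, 3, 4, …, 11, 12, 13 the conclusion holds.
k = 14: 14² + 29 = 225 = 15², a perfect square.
So k = 14 is the smallest counterexample.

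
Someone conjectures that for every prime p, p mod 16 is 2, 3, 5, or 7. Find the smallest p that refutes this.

p = 11

Check each prime p in order until the claim fails.
The first 4 eligible values, up to p = 7, all satisfy the conclusion.
p = 11: 11 mod 16 = 11 — not in {2, 3, 5, 7}.
Hence p = 11 is a counterexample.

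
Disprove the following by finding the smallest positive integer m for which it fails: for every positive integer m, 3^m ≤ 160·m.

A counterexample is any positive integer m such that 3^m > 160·m; we check each in order.
m = 1: 3^m = 3 and 160·m = 160, so 3 ≤ 160.
m = 2: 3^m = 9 and 160·m = 320, so 9 ≤ 320.
m = 3: 3^m = 27 and 160·m = 480, so 27 ≤ 480.
m = 4: 3^m = 81 and 160·m = 640, so 81 ≤ 640.
m = 5: 3^m = 243 and 160·m = 800, so 243 ≤ 800.
m = 6: 3^m = 729 and 160·m = 960, so 729 ≤ 960.
m = 7: 3^m = 2187 and 160·m = 1120, so 2187 > 1120.

m = 7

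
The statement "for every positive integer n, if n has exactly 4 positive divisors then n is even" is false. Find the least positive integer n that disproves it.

We need the least positive integer n for which n has exactly 4 positive divisors but n is odd.
For n = 6, 8, 10, 14 the conclusion holds.
n = 15: divisors of 15: 1, 3, 5, 15; 15 is odd.

n = 15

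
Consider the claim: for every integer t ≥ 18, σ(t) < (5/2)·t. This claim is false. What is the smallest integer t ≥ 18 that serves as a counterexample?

For t = 18, 19, 20, 21, 22, 23 the conclusion holds.
t = 24: σ(24) = 60; 60 ≥ 60.
Thus t = 24 disproves the claim, and no smaller t works.

t = 24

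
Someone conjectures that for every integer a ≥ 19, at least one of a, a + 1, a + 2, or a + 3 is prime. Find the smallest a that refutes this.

a = 19: 19 is prime.
a = 20: 23 is prime.
a = 21: 23 is prime.
a = 22: 23 is prime.
a = 23: 23 is prime.
a = 24: 24 = 2 × 12; 25 = 5 × 5; 26 = 2 × 13; 27 = 3 × 9 — all composite.
Thus a = 24 disproves the claim, and no smaller a works.

a = 24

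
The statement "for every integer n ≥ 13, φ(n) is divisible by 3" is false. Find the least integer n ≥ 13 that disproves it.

n = 15

For n = 13, 14 the conclusion holds.
n = 15: φ(15) = 8; 8 mod 3 = 2.
Hence n = 15 is a counterexample.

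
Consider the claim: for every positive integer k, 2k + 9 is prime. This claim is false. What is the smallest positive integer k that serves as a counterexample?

k = 3

k = 1: 2k + 9 = 11, prime.
k = 2: 2k + 9 = 13, prime.
k = 3: 2k + 9 = 15 = 3 × 5, composite.
Thus k = 3 disproves the claim, and no smaller k works.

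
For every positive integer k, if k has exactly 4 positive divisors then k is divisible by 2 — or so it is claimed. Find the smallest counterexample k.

We need the least positive integer k for which k has exactly 4 positive divisors but k is not divisible by 2.
The first 4 eligible values, up to k = 14, all satisfy the conclusion.
k = 15: τ(15) = 4; 15 mod 2 = 1.
Hence k = 15 is a counterexample.

k = 15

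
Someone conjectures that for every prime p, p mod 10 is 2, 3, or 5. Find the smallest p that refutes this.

p = 7

Check each prime p in order until the claim fails.
p = 2: 2 mod 10 = 2.
p = 3: 3 mod 10 = 3.
p = 5: 5 mod 10 = 5.
p = 7: 7 mod 10 = 7 — not in {2, 3, 5}.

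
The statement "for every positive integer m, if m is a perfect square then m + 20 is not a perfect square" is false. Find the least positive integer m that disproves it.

m = 16

Check each positive integer m in order until m is a perfect square but m + 20 is a perfect square.
For m = 1, 4, 9 the conclusion holds.
m = 16: 16 = 4² and 16 + 20 = 36 = 6².
Hence m = 16 is a counterexample.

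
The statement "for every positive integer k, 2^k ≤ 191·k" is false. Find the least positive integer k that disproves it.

For k = 1, 2, 3, 4, …, 9, 10, 11 the conclusion holds.
k = 12: 2^k = 4096 and 191·k = 2292, so 4096 > 2292.

k = 12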